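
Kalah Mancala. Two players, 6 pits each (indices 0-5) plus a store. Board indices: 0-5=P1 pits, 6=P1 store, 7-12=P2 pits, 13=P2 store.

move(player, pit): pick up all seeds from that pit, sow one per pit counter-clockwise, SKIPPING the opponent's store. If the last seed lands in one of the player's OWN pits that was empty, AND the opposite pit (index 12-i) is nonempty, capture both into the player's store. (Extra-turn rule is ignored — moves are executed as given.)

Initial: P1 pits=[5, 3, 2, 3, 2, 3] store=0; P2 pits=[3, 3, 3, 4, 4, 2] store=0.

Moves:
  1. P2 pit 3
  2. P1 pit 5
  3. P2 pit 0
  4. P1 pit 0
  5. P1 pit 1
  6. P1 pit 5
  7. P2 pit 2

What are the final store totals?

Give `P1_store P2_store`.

Answer: 3 2

Derivation:
Move 1: P2 pit3 -> P1=[6,3,2,3,2,3](0) P2=[3,3,3,0,5,3](1)
Move 2: P1 pit5 -> P1=[6,3,2,3,2,0](1) P2=[4,4,3,0,5,3](1)
Move 3: P2 pit0 -> P1=[6,3,2,3,2,0](1) P2=[0,5,4,1,6,3](1)
Move 4: P1 pit0 -> P1=[0,4,3,4,3,1](2) P2=[0,5,4,1,6,3](1)
Move 5: P1 pit1 -> P1=[0,0,4,5,4,2](2) P2=[0,5,4,1,6,3](1)
Move 6: P1 pit5 -> P1=[0,0,4,5,4,0](3) P2=[1,5,4,1,6,3](1)
Move 7: P2 pit2 -> P1=[0,0,4,5,4,0](3) P2=[1,5,0,2,7,4](2)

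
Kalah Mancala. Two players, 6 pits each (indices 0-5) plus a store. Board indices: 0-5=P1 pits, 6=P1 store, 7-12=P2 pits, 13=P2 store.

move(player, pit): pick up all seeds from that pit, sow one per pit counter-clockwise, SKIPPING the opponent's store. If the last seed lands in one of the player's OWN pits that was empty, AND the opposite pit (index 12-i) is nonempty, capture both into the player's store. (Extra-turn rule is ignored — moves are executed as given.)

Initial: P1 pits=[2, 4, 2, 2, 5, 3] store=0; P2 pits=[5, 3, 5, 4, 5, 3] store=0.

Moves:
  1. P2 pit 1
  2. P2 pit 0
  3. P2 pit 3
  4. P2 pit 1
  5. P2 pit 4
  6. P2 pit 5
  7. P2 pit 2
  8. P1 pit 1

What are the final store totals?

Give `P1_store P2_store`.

Move 1: P2 pit1 -> P1=[2,4,2,2,5,3](0) P2=[5,0,6,5,6,3](0)
Move 2: P2 pit0 -> P1=[2,4,2,2,5,3](0) P2=[0,1,7,6,7,4](0)
Move 3: P2 pit3 -> P1=[3,5,3,2,5,3](0) P2=[0,1,7,0,8,5](1)
Move 4: P2 pit1 -> P1=[3,5,3,2,5,3](0) P2=[0,0,8,0,8,5](1)
Move 5: P2 pit4 -> P1=[4,6,4,3,6,4](0) P2=[0,0,8,0,0,6](2)
Move 6: P2 pit5 -> P1=[5,7,5,4,7,4](0) P2=[0,0,8,0,0,0](3)
Move 7: P2 pit2 -> P1=[6,8,6,5,7,4](0) P2=[0,0,0,1,1,1](4)
Move 8: P1 pit1 -> P1=[6,0,7,6,8,5](1) P2=[1,1,1,1,1,1](4)

Answer: 1 4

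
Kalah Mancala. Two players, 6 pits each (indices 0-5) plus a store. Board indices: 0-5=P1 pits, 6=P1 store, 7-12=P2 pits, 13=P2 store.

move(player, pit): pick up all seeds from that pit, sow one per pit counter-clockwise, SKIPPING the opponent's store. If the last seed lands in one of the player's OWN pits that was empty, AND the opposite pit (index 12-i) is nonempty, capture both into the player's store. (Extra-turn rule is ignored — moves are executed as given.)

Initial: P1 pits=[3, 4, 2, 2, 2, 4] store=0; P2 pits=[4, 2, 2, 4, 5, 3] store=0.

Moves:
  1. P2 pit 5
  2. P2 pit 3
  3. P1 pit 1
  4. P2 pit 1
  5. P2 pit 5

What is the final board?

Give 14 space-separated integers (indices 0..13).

Answer: 5 0 0 3 3 5 1 4 0 3 0 6 0 7

Derivation:
Move 1: P2 pit5 -> P1=[4,5,2,2,2,4](0) P2=[4,2,2,4,5,0](1)
Move 2: P2 pit3 -> P1=[5,5,2,2,2,4](0) P2=[4,2,2,0,6,1](2)
Move 3: P1 pit1 -> P1=[5,0,3,3,3,5](1) P2=[4,2,2,0,6,1](2)
Move 4: P2 pit1 -> P1=[5,0,0,3,3,5](1) P2=[4,0,3,0,6,1](6)
Move 5: P2 pit5 -> P1=[5,0,0,3,3,5](1) P2=[4,0,3,0,6,0](7)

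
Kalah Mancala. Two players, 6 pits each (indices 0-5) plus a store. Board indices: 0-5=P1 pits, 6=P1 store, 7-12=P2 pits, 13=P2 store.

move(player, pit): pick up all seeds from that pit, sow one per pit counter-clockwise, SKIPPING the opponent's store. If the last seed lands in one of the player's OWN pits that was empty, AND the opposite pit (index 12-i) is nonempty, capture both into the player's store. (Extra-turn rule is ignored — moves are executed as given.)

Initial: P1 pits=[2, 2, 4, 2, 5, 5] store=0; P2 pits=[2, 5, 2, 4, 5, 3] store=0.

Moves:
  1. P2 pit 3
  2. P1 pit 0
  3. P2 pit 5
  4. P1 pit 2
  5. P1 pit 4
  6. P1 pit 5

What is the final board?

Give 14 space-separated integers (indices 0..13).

Answer: 1 4 0 4 0 0 3 5 8 4 2 7 1 2

Derivation:
Move 1: P2 pit3 -> P1=[3,2,4,2,5,5](0) P2=[2,5,2,0,6,4](1)
Move 2: P1 pit0 -> P1=[0,3,5,3,5,5](0) P2=[2,5,2,0,6,4](1)
Move 3: P2 pit5 -> P1=[1,4,6,3,5,5](0) P2=[2,5,2,0,6,0](2)
Move 4: P1 pit2 -> P1=[1,4,0,4,6,6](1) P2=[3,6,2,0,6,0](2)
Move 5: P1 pit4 -> P1=[1,4,0,4,0,7](2) P2=[4,7,3,1,6,0](2)
Move 6: P1 pit5 -> P1=[1,4,0,4,0,0](3) P2=[5,8,4,2,7,1](2)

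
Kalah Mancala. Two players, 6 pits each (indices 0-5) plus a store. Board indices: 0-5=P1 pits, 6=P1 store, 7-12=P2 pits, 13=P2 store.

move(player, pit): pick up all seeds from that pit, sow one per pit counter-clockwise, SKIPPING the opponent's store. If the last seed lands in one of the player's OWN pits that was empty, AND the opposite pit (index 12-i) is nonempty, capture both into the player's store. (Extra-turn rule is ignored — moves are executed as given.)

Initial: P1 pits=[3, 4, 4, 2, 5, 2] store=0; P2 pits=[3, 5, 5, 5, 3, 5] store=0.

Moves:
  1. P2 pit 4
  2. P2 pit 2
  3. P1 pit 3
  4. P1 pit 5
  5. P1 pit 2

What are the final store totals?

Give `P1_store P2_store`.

Move 1: P2 pit4 -> P1=[4,4,4,2,5,2](0) P2=[3,5,5,5,0,6](1)
Move 2: P2 pit2 -> P1=[5,4,4,2,5,2](0) P2=[3,5,0,6,1,7](2)
Move 3: P1 pit3 -> P1=[5,4,4,0,6,3](0) P2=[3,5,0,6,1,7](2)
Move 4: P1 pit5 -> P1=[5,4,4,0,6,0](1) P2=[4,6,0,6,1,7](2)
Move 5: P1 pit2 -> P1=[5,4,0,1,7,1](2) P2=[4,6,0,6,1,7](2)

Answer: 2 2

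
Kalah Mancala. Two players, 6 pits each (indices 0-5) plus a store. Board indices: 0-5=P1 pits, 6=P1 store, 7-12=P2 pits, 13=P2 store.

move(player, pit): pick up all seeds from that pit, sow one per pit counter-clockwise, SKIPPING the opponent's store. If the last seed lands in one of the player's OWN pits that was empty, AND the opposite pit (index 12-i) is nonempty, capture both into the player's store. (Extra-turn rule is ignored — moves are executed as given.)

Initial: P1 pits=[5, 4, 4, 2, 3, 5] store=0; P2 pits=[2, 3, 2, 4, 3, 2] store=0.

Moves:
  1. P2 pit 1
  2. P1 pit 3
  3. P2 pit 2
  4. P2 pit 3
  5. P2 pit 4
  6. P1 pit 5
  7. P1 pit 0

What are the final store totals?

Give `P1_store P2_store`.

Move 1: P2 pit1 -> P1=[5,4,4,2,3,5](0) P2=[2,0,3,5,4,2](0)
Move 2: P1 pit3 -> P1=[5,4,4,0,4,6](0) P2=[2,0,3,5,4,2](0)
Move 3: P2 pit2 -> P1=[5,4,4,0,4,6](0) P2=[2,0,0,6,5,3](0)
Move 4: P2 pit3 -> P1=[6,5,5,0,4,6](0) P2=[2,0,0,0,6,4](1)
Move 5: P2 pit4 -> P1=[7,6,6,1,4,6](0) P2=[2,0,0,0,0,5](2)
Move 6: P1 pit5 -> P1=[7,6,6,1,4,0](1) P2=[3,1,1,1,1,5](2)
Move 7: P1 pit0 -> P1=[0,7,7,2,5,1](2) P2=[4,1,1,1,1,5](2)

Answer: 2 2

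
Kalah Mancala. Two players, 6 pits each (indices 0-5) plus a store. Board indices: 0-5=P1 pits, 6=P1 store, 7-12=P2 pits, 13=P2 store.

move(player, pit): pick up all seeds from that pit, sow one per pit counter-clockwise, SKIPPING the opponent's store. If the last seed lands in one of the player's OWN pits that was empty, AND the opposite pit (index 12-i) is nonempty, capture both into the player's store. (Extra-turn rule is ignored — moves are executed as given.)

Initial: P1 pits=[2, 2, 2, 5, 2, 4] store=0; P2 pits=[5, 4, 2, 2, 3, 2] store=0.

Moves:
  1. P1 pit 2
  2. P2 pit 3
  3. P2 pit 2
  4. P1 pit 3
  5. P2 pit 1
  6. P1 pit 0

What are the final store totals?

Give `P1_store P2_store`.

Answer: 4 1

Derivation:
Move 1: P1 pit2 -> P1=[2,2,0,6,3,4](0) P2=[5,4,2,2,3,2](0)
Move 2: P2 pit3 -> P1=[2,2,0,6,3,4](0) P2=[5,4,2,0,4,3](0)
Move 3: P2 pit2 -> P1=[2,2,0,6,3,4](0) P2=[5,4,0,1,5,3](0)
Move 4: P1 pit3 -> P1=[2,2,0,0,4,5](1) P2=[6,5,1,1,5,3](0)
Move 5: P2 pit1 -> P1=[2,2,0,0,4,5](1) P2=[6,0,2,2,6,4](1)
Move 6: P1 pit0 -> P1=[0,3,0,0,4,5](4) P2=[6,0,2,0,6,4](1)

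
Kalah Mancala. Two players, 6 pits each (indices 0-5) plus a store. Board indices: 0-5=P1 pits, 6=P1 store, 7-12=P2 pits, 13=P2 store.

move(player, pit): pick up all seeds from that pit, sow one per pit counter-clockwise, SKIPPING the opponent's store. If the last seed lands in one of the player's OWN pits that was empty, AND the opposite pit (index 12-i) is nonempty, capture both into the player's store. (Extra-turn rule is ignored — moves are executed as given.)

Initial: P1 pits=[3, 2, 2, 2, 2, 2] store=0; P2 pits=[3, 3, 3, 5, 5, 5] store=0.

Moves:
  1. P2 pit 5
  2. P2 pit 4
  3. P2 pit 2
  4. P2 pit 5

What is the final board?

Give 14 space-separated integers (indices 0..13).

Move 1: P2 pit5 -> P1=[4,3,3,3,2,2](0) P2=[3,3,3,5,5,0](1)
Move 2: P2 pit4 -> P1=[5,4,4,3,2,2](0) P2=[3,3,3,5,0,1](2)
Move 3: P2 pit2 -> P1=[5,4,4,3,2,2](0) P2=[3,3,0,6,1,2](2)
Move 4: P2 pit5 -> P1=[6,4,4,3,2,2](0) P2=[3,3,0,6,1,0](3)

Answer: 6 4 4 3 2 2 0 3 3 0 6 1 0 3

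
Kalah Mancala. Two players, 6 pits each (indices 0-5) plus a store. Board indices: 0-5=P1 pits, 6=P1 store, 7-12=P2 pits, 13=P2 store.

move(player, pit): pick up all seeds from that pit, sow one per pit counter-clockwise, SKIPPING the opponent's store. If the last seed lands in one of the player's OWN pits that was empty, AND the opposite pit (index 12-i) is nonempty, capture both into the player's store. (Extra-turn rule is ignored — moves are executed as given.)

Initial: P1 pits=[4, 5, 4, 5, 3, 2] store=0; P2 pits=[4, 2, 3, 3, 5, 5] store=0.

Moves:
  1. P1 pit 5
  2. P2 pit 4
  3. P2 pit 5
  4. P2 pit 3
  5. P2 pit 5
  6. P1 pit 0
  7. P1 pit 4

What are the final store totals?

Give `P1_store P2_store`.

Move 1: P1 pit5 -> P1=[4,5,4,5,3,0](1) P2=[5,2,3,3,5,5](0)
Move 2: P2 pit4 -> P1=[5,6,5,5,3,0](1) P2=[5,2,3,3,0,6](1)
Move 3: P2 pit5 -> P1=[6,7,6,6,4,0](1) P2=[5,2,3,3,0,0](2)
Move 4: P2 pit3 -> P1=[6,7,6,6,4,0](1) P2=[5,2,3,0,1,1](3)
Move 5: P2 pit5 -> P1=[6,7,6,6,4,0](1) P2=[5,2,3,0,1,0](4)
Move 6: P1 pit0 -> P1=[0,8,7,7,5,1](2) P2=[5,2,3,0,1,0](4)
Move 7: P1 pit4 -> P1=[0,8,7,7,0,2](3) P2=[6,3,4,0,1,0](4)

Answer: 3 4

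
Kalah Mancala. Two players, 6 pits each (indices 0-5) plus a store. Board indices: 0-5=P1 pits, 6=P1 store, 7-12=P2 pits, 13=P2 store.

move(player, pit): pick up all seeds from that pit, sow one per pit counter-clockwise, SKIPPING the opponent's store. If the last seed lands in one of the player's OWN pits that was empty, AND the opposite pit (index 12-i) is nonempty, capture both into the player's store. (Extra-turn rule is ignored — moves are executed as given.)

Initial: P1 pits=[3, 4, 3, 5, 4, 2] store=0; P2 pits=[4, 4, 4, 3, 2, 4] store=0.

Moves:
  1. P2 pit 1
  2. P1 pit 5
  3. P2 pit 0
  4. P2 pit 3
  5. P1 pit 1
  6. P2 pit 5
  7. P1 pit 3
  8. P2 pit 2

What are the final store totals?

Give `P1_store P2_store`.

Answer: 3 3

Derivation:
Move 1: P2 pit1 -> P1=[3,4,3,5,4,2](0) P2=[4,0,5,4,3,5](0)
Move 2: P1 pit5 -> P1=[3,4,3,5,4,0](1) P2=[5,0,5,4,3,5](0)
Move 3: P2 pit0 -> P1=[3,4,3,5,4,0](1) P2=[0,1,6,5,4,6](0)
Move 4: P2 pit3 -> P1=[4,5,3,5,4,0](1) P2=[0,1,6,0,5,7](1)
Move 5: P1 pit1 -> P1=[4,0,4,6,5,1](2) P2=[0,1,6,0,5,7](1)
Move 6: P2 pit5 -> P1=[5,1,5,7,6,2](2) P2=[0,1,6,0,5,0](2)
Move 7: P1 pit3 -> P1=[5,1,5,0,7,3](3) P2=[1,2,7,1,5,0](2)
Move 8: P2 pit2 -> P1=[6,2,6,0,7,3](3) P2=[1,2,0,2,6,1](3)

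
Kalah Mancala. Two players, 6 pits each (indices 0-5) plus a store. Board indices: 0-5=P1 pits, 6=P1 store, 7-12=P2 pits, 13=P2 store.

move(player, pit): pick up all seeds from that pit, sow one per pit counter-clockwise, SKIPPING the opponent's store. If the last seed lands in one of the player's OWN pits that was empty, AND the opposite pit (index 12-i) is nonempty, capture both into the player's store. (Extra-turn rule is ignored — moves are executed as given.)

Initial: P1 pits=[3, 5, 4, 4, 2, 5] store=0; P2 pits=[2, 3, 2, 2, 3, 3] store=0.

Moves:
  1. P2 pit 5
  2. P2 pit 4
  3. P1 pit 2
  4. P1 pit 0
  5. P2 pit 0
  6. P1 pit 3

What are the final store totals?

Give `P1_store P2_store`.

Answer: 2 2

Derivation:
Move 1: P2 pit5 -> P1=[4,6,4,4,2,5](0) P2=[2,3,2,2,3,0](1)
Move 2: P2 pit4 -> P1=[5,6,4,4,2,5](0) P2=[2,3,2,2,0,1](2)
Move 3: P1 pit2 -> P1=[5,6,0,5,3,6](1) P2=[2,3,2,2,0,1](2)
Move 4: P1 pit0 -> P1=[0,7,1,6,4,7](1) P2=[2,3,2,2,0,1](2)
Move 5: P2 pit0 -> P1=[0,7,1,6,4,7](1) P2=[0,4,3,2,0,1](2)
Move 6: P1 pit3 -> P1=[0,7,1,0,5,8](2) P2=[1,5,4,2,0,1](2)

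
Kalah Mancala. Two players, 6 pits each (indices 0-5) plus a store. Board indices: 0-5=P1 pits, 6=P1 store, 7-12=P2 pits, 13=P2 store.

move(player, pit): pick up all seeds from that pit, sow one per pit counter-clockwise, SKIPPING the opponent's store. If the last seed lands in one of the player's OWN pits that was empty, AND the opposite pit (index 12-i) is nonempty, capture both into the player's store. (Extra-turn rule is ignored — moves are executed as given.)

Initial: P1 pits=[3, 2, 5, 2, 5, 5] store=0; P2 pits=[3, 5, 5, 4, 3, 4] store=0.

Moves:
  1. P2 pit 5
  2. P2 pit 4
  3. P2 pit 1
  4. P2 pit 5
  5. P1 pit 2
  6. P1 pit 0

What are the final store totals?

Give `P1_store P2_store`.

Answer: 2 4

Derivation:
Move 1: P2 pit5 -> P1=[4,3,6,2,5,5](0) P2=[3,5,5,4,3,0](1)
Move 2: P2 pit4 -> P1=[5,3,6,2,5,5](0) P2=[3,5,5,4,0,1](2)
Move 3: P2 pit1 -> P1=[5,3,6,2,5,5](0) P2=[3,0,6,5,1,2](3)
Move 4: P2 pit5 -> P1=[6,3,6,2,5,5](0) P2=[3,0,6,5,1,0](4)
Move 5: P1 pit2 -> P1=[6,3,0,3,6,6](1) P2=[4,1,6,5,1,0](4)
Move 6: P1 pit0 -> P1=[0,4,1,4,7,7](2) P2=[4,1,6,5,1,0](4)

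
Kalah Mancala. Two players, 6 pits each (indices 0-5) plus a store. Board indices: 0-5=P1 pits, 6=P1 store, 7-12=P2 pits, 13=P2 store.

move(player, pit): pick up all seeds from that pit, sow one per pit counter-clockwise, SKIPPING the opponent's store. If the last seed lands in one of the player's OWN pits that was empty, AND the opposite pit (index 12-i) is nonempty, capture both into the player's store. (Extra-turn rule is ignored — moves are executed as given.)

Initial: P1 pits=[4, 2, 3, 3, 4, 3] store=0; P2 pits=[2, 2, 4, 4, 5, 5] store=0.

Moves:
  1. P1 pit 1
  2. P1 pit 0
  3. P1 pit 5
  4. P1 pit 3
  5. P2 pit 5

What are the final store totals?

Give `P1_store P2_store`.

Answer: 2 1

Derivation:
Move 1: P1 pit1 -> P1=[4,0,4,4,4,3](0) P2=[2,2,4,4,5,5](0)
Move 2: P1 pit0 -> P1=[0,1,5,5,5,3](0) P2=[2,2,4,4,5,5](0)
Move 3: P1 pit5 -> P1=[0,1,5,5,5,0](1) P2=[3,3,4,4,5,5](0)
Move 4: P1 pit3 -> P1=[0,1,5,0,6,1](2) P2=[4,4,4,4,5,5](0)
Move 5: P2 pit5 -> P1=[1,2,6,1,6,1](2) P2=[4,4,4,4,5,0](1)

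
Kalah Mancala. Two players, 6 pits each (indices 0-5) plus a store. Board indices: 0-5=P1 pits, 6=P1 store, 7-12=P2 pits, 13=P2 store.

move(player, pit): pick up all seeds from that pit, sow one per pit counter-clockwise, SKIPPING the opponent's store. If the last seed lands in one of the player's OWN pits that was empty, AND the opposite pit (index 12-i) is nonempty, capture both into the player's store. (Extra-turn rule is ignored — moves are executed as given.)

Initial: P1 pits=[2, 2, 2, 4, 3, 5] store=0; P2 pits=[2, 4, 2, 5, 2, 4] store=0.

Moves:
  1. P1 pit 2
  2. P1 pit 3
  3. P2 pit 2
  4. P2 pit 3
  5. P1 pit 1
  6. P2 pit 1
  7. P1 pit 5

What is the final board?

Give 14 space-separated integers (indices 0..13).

Answer: 3 0 2 1 6 0 2 4 1 2 2 6 6 2

Derivation:
Move 1: P1 pit2 -> P1=[2,2,0,5,4,5](0) P2=[2,4,2,5,2,4](0)
Move 2: P1 pit3 -> P1=[2,2,0,0,5,6](1) P2=[3,5,2,5,2,4](0)
Move 3: P2 pit2 -> P1=[2,2,0,0,5,6](1) P2=[3,5,0,6,3,4](0)
Move 4: P2 pit3 -> P1=[3,3,1,0,5,6](1) P2=[3,5,0,0,4,5](1)
Move 5: P1 pit1 -> P1=[3,0,2,1,6,6](1) P2=[3,5,0,0,4,5](1)
Move 6: P2 pit1 -> P1=[3,0,2,1,6,6](1) P2=[3,0,1,1,5,6](2)
Move 7: P1 pit5 -> P1=[3,0,2,1,6,0](2) P2=[4,1,2,2,6,6](2)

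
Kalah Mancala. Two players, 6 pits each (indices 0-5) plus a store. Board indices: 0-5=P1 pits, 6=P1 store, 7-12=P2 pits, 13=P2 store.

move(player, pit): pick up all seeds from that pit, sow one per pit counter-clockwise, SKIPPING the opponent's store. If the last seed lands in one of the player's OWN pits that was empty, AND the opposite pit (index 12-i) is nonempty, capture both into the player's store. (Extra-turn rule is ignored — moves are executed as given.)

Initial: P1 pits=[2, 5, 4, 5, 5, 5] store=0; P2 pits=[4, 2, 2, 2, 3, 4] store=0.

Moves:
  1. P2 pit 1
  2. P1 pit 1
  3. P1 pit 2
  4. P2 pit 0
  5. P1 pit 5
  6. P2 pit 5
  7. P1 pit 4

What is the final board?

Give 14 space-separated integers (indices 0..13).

Answer: 3 1 1 8 0 1 4 2 3 6 6 6 1 1

Derivation:
Move 1: P2 pit1 -> P1=[2,5,4,5,5,5](0) P2=[4,0,3,3,3,4](0)
Move 2: P1 pit1 -> P1=[2,0,5,6,6,6](1) P2=[4,0,3,3,3,4](0)
Move 3: P1 pit2 -> P1=[2,0,0,7,7,7](2) P2=[5,0,3,3,3,4](0)
Move 4: P2 pit0 -> P1=[2,0,0,7,7,7](2) P2=[0,1,4,4,4,5](0)
Move 5: P1 pit5 -> P1=[2,0,0,7,7,0](3) P2=[1,2,5,5,5,6](0)
Move 6: P2 pit5 -> P1=[3,1,1,8,8,0](3) P2=[1,2,5,5,5,0](1)
Move 7: P1 pit4 -> P1=[3,1,1,8,0,1](4) P2=[2,3,6,6,6,1](1)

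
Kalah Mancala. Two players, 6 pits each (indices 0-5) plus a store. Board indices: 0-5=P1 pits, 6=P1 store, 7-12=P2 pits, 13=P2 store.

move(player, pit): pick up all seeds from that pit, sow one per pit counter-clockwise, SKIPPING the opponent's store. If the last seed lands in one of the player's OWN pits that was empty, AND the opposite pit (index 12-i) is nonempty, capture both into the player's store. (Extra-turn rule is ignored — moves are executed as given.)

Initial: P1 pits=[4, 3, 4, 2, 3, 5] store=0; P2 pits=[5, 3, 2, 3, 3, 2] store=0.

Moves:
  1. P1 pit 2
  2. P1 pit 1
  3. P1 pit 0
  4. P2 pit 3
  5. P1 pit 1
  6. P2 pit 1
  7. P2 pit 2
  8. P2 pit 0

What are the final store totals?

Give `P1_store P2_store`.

Answer: 1 1

Derivation:
Move 1: P1 pit2 -> P1=[4,3,0,3,4,6](1) P2=[5,3,2,3,3,2](0)
Move 2: P1 pit1 -> P1=[4,0,1,4,5,6](1) P2=[5,3,2,3,3,2](0)
Move 3: P1 pit0 -> P1=[0,1,2,5,6,6](1) P2=[5,3,2,3,3,2](0)
Move 4: P2 pit3 -> P1=[0,1,2,5,6,6](1) P2=[5,3,2,0,4,3](1)
Move 5: P1 pit1 -> P1=[0,0,3,5,6,6](1) P2=[5,3,2,0,4,3](1)
Move 6: P2 pit1 -> P1=[0,0,3,5,6,6](1) P2=[5,0,3,1,5,3](1)
Move 7: P2 pit2 -> P1=[0,0,3,5,6,6](1) P2=[5,0,0,2,6,4](1)
Move 8: P2 pit0 -> P1=[0,0,3,5,6,6](1) P2=[0,1,1,3,7,5](1)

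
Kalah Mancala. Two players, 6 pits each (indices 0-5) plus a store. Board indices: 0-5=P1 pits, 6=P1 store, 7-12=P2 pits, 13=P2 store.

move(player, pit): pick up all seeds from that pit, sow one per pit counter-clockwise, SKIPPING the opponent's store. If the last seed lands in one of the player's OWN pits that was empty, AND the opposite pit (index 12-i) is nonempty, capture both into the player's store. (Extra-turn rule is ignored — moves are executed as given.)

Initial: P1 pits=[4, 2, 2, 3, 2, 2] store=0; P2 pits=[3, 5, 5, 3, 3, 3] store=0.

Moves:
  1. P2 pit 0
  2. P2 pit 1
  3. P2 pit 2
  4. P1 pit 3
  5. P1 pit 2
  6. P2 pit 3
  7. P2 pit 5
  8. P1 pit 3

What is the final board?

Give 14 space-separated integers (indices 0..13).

Move 1: P2 pit0 -> P1=[4,2,2,3,2,2](0) P2=[0,6,6,4,3,3](0)
Move 2: P2 pit1 -> P1=[5,2,2,3,2,2](0) P2=[0,0,7,5,4,4](1)
Move 3: P2 pit2 -> P1=[6,3,3,3,2,2](0) P2=[0,0,0,6,5,5](2)
Move 4: P1 pit3 -> P1=[6,3,3,0,3,3](1) P2=[0,0,0,6,5,5](2)
Move 5: P1 pit2 -> P1=[6,3,0,1,4,4](1) P2=[0,0,0,6,5,5](2)
Move 6: P2 pit3 -> P1=[7,4,1,1,4,4](1) P2=[0,0,0,0,6,6](3)
Move 7: P2 pit5 -> P1=[8,5,2,2,5,4](1) P2=[0,0,0,0,6,0](4)
Move 8: P1 pit3 -> P1=[8,5,2,0,6,5](1) P2=[0,0,0,0,6,0](4)

Answer: 8 5 2 0 6 5 1 0 0 0 0 6 0 4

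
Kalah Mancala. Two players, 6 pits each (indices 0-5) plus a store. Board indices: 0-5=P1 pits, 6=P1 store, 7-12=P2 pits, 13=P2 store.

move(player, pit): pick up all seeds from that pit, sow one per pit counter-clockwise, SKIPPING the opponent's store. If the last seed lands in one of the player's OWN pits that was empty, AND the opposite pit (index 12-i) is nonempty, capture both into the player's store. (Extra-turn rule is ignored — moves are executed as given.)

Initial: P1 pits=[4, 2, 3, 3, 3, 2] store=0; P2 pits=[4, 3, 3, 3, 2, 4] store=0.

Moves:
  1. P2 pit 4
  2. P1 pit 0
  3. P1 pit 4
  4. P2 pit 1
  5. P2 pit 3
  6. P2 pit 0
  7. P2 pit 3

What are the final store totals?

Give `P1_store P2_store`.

Move 1: P2 pit4 -> P1=[4,2,3,3,3,2](0) P2=[4,3,3,3,0,5](1)
Move 2: P1 pit0 -> P1=[0,3,4,4,4,2](0) P2=[4,3,3,3,0,5](1)
Move 3: P1 pit4 -> P1=[0,3,4,4,0,3](1) P2=[5,4,3,3,0,5](1)
Move 4: P2 pit1 -> P1=[0,3,4,4,0,3](1) P2=[5,0,4,4,1,6](1)
Move 5: P2 pit3 -> P1=[1,3,4,4,0,3](1) P2=[5,0,4,0,2,7](2)
Move 6: P2 pit0 -> P1=[1,3,4,4,0,3](1) P2=[0,1,5,1,3,8](2)
Move 7: P2 pit3 -> P1=[1,3,4,4,0,3](1) P2=[0,1,5,0,4,8](2)

Answer: 1 2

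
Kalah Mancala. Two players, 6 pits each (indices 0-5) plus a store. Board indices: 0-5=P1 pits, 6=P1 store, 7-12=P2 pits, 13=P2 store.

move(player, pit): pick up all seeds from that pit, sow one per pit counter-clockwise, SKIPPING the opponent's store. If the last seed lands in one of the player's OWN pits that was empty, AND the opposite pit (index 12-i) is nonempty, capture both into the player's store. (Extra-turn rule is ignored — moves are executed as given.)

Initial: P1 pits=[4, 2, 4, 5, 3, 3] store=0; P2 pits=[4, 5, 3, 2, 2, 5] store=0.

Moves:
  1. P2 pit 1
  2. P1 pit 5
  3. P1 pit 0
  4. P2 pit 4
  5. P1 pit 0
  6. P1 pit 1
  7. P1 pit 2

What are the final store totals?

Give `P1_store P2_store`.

Answer: 8 2

Derivation:
Move 1: P2 pit1 -> P1=[4,2,4,5,3,3](0) P2=[4,0,4,3,3,6](1)
Move 2: P1 pit5 -> P1=[4,2,4,5,3,0](1) P2=[5,1,4,3,3,6](1)
Move 3: P1 pit0 -> P1=[0,3,5,6,4,0](1) P2=[5,1,4,3,3,6](1)
Move 4: P2 pit4 -> P1=[1,3,5,6,4,0](1) P2=[5,1,4,3,0,7](2)
Move 5: P1 pit0 -> P1=[0,4,5,6,4,0](1) P2=[5,1,4,3,0,7](2)
Move 6: P1 pit1 -> P1=[0,0,6,7,5,0](7) P2=[0,1,4,3,0,7](2)
Move 7: P1 pit2 -> P1=[0,0,0,8,6,1](8) P2=[1,2,4,3,0,7](2)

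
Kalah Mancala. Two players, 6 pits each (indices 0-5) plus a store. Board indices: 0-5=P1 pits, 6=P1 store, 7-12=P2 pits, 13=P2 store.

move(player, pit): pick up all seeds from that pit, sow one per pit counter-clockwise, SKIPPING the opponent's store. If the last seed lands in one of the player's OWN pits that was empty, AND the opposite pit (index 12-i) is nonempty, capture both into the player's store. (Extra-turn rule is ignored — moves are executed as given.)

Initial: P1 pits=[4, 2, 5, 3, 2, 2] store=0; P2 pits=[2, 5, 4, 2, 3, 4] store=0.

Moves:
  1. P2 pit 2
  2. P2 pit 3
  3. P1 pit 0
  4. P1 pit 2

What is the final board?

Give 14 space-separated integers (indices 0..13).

Move 1: P2 pit2 -> P1=[4,2,5,3,2,2](0) P2=[2,5,0,3,4,5](1)
Move 2: P2 pit3 -> P1=[4,2,5,3,2,2](0) P2=[2,5,0,0,5,6](2)
Move 3: P1 pit0 -> P1=[0,3,6,4,3,2](0) P2=[2,5,0,0,5,6](2)
Move 4: P1 pit2 -> P1=[0,3,0,5,4,3](1) P2=[3,6,0,0,5,6](2)

Answer: 0 3 0 5 4 3 1 3 6 0 0 5 6 2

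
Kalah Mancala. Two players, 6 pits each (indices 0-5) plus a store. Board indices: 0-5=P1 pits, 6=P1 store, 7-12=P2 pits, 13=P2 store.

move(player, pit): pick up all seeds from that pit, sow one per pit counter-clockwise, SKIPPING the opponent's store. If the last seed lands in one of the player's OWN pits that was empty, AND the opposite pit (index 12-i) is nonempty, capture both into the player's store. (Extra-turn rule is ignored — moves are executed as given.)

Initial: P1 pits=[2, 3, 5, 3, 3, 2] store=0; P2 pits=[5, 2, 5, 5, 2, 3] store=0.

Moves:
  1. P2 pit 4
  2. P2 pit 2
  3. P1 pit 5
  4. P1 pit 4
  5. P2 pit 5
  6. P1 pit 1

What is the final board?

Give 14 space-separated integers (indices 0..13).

Move 1: P2 pit4 -> P1=[2,3,5,3,3,2](0) P2=[5,2,5,5,0,4](1)
Move 2: P2 pit2 -> P1=[3,3,5,3,3,2](0) P2=[5,2,0,6,1,5](2)
Move 3: P1 pit5 -> P1=[3,3,5,3,3,0](1) P2=[6,2,0,6,1,5](2)
Move 4: P1 pit4 -> P1=[3,3,5,3,0,1](2) P2=[7,2,0,6,1,5](2)
Move 5: P2 pit5 -> P1=[4,4,6,4,0,1](2) P2=[7,2,0,6,1,0](3)
Move 6: P1 pit1 -> P1=[4,0,7,5,1,2](2) P2=[7,2,0,6,1,0](3)

Answer: 4 0 7 5 1 2 2 7 2 0 6 1 0 3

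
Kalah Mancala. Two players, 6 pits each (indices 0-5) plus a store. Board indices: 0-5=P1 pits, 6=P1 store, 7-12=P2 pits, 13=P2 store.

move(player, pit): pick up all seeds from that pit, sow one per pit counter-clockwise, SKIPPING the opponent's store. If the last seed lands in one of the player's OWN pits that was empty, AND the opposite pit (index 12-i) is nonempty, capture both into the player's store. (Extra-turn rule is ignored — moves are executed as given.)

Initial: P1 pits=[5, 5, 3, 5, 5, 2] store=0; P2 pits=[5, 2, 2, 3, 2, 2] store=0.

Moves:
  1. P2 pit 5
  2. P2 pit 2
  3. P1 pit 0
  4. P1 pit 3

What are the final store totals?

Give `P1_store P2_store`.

Answer: 2 1

Derivation:
Move 1: P2 pit5 -> P1=[6,5,3,5,5,2](0) P2=[5,2,2,3,2,0](1)
Move 2: P2 pit2 -> P1=[6,5,3,5,5,2](0) P2=[5,2,0,4,3,0](1)
Move 3: P1 pit0 -> P1=[0,6,4,6,6,3](1) P2=[5,2,0,4,3,0](1)
Move 4: P1 pit3 -> P1=[0,6,4,0,7,4](2) P2=[6,3,1,4,3,0](1)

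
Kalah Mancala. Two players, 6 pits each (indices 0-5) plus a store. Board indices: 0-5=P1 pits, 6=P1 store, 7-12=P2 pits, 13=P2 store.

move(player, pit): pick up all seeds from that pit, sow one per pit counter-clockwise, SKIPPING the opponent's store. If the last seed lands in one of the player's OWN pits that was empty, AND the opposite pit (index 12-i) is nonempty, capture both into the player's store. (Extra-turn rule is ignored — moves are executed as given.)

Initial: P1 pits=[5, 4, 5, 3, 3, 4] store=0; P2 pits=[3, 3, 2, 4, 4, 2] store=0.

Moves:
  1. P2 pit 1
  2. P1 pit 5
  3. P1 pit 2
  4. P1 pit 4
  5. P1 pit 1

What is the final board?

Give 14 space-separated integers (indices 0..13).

Move 1: P2 pit1 -> P1=[5,4,5,3,3,4](0) P2=[3,0,3,5,5,2](0)
Move 2: P1 pit5 -> P1=[5,4,5,3,3,0](1) P2=[4,1,4,5,5,2](0)
Move 3: P1 pit2 -> P1=[5,4,0,4,4,1](2) P2=[5,1,4,5,5,2](0)
Move 4: P1 pit4 -> P1=[5,4,0,4,0,2](3) P2=[6,2,4,5,5,2](0)
Move 5: P1 pit1 -> P1=[5,0,1,5,1,3](3) P2=[6,2,4,5,5,2](0)

Answer: 5 0 1 5 1 3 3 6 2 4 5 5 2 0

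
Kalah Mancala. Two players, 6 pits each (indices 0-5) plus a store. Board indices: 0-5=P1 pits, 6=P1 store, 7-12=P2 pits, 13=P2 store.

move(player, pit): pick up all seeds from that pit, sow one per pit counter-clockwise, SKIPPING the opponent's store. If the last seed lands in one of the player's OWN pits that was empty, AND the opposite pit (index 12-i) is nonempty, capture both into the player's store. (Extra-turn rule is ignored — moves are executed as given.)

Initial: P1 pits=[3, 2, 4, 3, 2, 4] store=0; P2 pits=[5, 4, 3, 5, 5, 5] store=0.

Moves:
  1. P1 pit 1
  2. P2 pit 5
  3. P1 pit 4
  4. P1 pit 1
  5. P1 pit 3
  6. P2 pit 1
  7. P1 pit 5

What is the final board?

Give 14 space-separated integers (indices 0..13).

Answer: 4 0 7 0 1 0 3 7 1 5 7 7 1 2

Derivation:
Move 1: P1 pit1 -> P1=[3,0,5,4,2,4](0) P2=[5,4,3,5,5,5](0)
Move 2: P2 pit5 -> P1=[4,1,6,5,2,4](0) P2=[5,4,3,5,5,0](1)
Move 3: P1 pit4 -> P1=[4,1,6,5,0,5](1) P2=[5,4,3,5,5,0](1)
Move 4: P1 pit1 -> P1=[4,0,7,5,0,5](1) P2=[5,4,3,5,5,0](1)
Move 5: P1 pit3 -> P1=[4,0,7,0,1,6](2) P2=[6,5,3,5,5,0](1)
Move 6: P2 pit1 -> P1=[4,0,7,0,1,6](2) P2=[6,0,4,6,6,1](2)
Move 7: P1 pit5 -> P1=[4,0,7,0,1,0](3) P2=[7,1,5,7,7,1](2)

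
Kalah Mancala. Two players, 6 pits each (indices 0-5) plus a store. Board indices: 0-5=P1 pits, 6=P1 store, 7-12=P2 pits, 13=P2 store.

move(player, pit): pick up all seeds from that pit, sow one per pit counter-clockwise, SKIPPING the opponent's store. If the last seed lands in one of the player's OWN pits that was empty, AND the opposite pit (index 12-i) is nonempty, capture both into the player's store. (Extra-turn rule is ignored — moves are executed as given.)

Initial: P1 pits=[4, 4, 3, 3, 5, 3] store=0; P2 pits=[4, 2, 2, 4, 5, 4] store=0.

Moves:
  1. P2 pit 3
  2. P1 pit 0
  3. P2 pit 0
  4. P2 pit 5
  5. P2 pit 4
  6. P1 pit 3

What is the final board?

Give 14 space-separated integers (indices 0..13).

Move 1: P2 pit3 -> P1=[5,4,3,3,5,3](0) P2=[4,2,2,0,6,5](1)
Move 2: P1 pit0 -> P1=[0,5,4,4,6,4](0) P2=[4,2,2,0,6,5](1)
Move 3: P2 pit0 -> P1=[0,5,4,4,6,4](0) P2=[0,3,3,1,7,5](1)
Move 4: P2 pit5 -> P1=[1,6,5,5,6,4](0) P2=[0,3,3,1,7,0](2)
Move 5: P2 pit4 -> P1=[2,7,6,6,7,4](0) P2=[0,3,3,1,0,1](3)
Move 6: P1 pit3 -> P1=[2,7,6,0,8,5](1) P2=[1,4,4,1,0,1](3)

Answer: 2 7 6 0 8 5 1 1 4 4 1 0 1 3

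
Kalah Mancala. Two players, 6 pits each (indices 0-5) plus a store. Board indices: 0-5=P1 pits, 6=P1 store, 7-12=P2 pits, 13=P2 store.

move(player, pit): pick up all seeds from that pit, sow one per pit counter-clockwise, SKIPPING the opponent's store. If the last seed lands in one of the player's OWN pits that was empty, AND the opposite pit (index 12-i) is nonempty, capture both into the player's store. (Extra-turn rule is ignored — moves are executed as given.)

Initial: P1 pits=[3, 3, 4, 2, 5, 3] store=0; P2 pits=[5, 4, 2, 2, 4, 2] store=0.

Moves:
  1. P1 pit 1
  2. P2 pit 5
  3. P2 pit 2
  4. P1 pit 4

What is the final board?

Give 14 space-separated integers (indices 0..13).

Answer: 4 0 5 3 0 4 1 6 5 1 4 5 0 1

Derivation:
Move 1: P1 pit1 -> P1=[3,0,5,3,6,3](0) P2=[5,4,2,2,4,2](0)
Move 2: P2 pit5 -> P1=[4,0,5,3,6,3](0) P2=[5,4,2,2,4,0](1)
Move 3: P2 pit2 -> P1=[4,0,5,3,6,3](0) P2=[5,4,0,3,5,0](1)
Move 4: P1 pit4 -> P1=[4,0,5,3,0,4](1) P2=[6,5,1,4,5,0](1)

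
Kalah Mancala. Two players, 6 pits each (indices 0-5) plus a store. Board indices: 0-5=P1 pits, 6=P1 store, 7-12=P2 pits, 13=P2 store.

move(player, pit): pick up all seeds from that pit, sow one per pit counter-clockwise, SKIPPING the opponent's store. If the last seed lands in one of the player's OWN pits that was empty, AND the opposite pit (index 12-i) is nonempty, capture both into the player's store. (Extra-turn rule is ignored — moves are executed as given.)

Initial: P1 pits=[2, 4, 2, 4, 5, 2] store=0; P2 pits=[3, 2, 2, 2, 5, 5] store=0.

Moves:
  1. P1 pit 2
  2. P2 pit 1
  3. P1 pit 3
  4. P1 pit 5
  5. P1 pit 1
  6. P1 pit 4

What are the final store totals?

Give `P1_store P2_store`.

Answer: 9 0

Derivation:
Move 1: P1 pit2 -> P1=[2,4,0,5,6,2](0) P2=[3,2,2,2,5,5](0)
Move 2: P2 pit1 -> P1=[2,4,0,5,6,2](0) P2=[3,0,3,3,5,5](0)
Move 3: P1 pit3 -> P1=[2,4,0,0,7,3](1) P2=[4,1,3,3,5,5](0)
Move 4: P1 pit5 -> P1=[2,4,0,0,7,0](2) P2=[5,2,3,3,5,5](0)
Move 5: P1 pit1 -> P1=[2,0,1,1,8,0](8) P2=[0,2,3,3,5,5](0)
Move 6: P1 pit4 -> P1=[2,0,1,1,0,1](9) P2=[1,3,4,4,6,6](0)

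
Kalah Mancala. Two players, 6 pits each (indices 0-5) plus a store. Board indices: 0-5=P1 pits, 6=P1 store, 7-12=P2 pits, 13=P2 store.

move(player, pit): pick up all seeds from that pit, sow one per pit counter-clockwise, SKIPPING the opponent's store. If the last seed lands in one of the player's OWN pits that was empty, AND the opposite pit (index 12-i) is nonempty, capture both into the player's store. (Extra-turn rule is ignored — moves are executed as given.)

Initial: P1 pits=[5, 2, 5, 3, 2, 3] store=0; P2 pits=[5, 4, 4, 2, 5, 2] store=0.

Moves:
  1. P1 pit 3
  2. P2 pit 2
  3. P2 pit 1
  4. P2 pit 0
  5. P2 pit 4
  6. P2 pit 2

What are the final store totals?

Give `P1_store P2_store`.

Answer: 1 6

Derivation:
Move 1: P1 pit3 -> P1=[5,2,5,0,3,4](1) P2=[5,4,4,2,5,2](0)
Move 2: P2 pit2 -> P1=[5,2,5,0,3,4](1) P2=[5,4,0,3,6,3](1)
Move 3: P2 pit1 -> P1=[5,2,5,0,3,4](1) P2=[5,0,1,4,7,4](1)
Move 4: P2 pit0 -> P1=[5,2,5,0,3,4](1) P2=[0,1,2,5,8,5](1)
Move 5: P2 pit4 -> P1=[6,3,6,1,4,5](1) P2=[0,1,2,5,0,6](2)
Move 6: P2 pit2 -> P1=[6,0,6,1,4,5](1) P2=[0,1,0,6,0,6](6)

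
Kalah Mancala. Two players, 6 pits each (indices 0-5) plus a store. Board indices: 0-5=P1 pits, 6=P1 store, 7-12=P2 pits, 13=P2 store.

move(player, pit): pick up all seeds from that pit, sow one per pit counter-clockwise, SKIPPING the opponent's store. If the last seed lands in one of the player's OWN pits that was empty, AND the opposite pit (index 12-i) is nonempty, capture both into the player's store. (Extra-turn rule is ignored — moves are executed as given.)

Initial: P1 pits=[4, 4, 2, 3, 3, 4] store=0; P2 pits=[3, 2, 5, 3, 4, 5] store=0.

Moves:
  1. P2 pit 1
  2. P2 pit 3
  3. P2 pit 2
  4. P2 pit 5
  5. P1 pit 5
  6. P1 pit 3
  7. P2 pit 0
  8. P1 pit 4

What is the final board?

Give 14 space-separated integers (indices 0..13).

Move 1: P2 pit1 -> P1=[4,4,2,3,3,4](0) P2=[3,0,6,4,4,5](0)
Move 2: P2 pit3 -> P1=[5,4,2,3,3,4](0) P2=[3,0,6,0,5,6](1)
Move 3: P2 pit2 -> P1=[6,5,2,3,3,4](0) P2=[3,0,0,1,6,7](2)
Move 4: P2 pit5 -> P1=[7,6,3,4,4,5](0) P2=[3,0,0,1,6,0](3)
Move 5: P1 pit5 -> P1=[7,6,3,4,4,0](1) P2=[4,1,1,2,6,0](3)
Move 6: P1 pit3 -> P1=[7,6,3,0,5,1](2) P2=[5,1,1,2,6,0](3)
Move 7: P2 pit0 -> P1=[0,6,3,0,5,1](2) P2=[0,2,2,3,7,0](11)
Move 8: P1 pit4 -> P1=[0,6,3,0,0,2](3) P2=[1,3,3,3,7,0](11)

Answer: 0 6 3 0 0 2 3 1 3 3 3 7 0 11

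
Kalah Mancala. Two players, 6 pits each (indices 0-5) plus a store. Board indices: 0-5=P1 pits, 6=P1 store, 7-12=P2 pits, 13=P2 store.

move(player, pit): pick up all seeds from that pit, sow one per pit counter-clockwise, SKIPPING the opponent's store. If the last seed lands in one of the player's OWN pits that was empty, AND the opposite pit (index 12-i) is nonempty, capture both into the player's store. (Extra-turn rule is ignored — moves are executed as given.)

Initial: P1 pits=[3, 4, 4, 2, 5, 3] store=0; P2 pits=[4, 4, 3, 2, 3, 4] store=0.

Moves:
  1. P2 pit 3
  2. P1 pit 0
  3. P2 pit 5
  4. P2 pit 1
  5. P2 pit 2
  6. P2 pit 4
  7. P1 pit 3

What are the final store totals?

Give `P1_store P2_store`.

Move 1: P2 pit3 -> P1=[3,4,4,2,5,3](0) P2=[4,4,3,0,4,5](0)
Move 2: P1 pit0 -> P1=[0,5,5,3,5,3](0) P2=[4,4,3,0,4,5](0)
Move 3: P2 pit5 -> P1=[1,6,6,4,5,3](0) P2=[4,4,3,0,4,0](1)
Move 4: P2 pit1 -> P1=[0,6,6,4,5,3](0) P2=[4,0,4,1,5,0](3)
Move 5: P2 pit2 -> P1=[0,6,6,4,5,3](0) P2=[4,0,0,2,6,1](4)
Move 6: P2 pit4 -> P1=[1,7,7,5,5,3](0) P2=[4,0,0,2,0,2](5)
Move 7: P1 pit3 -> P1=[1,7,7,0,6,4](1) P2=[5,1,0,2,0,2](5)

Answer: 1 5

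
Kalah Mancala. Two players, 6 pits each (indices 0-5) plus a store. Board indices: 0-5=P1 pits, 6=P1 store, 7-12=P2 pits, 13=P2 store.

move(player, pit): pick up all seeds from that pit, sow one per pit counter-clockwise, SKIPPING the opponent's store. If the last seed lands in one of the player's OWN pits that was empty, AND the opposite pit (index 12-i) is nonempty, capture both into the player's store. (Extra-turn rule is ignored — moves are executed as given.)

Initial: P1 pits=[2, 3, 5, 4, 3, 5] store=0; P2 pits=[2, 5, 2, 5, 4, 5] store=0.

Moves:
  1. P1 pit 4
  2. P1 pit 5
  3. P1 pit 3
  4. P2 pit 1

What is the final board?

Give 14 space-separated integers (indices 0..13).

Answer: 3 3 5 0 1 1 3 5 0 4 7 6 6 1

Derivation:
Move 1: P1 pit4 -> P1=[2,3,5,4,0,6](1) P2=[3,5,2,5,4,5](0)
Move 2: P1 pit5 -> P1=[2,3,5,4,0,0](2) P2=[4,6,3,6,5,5](0)
Move 3: P1 pit3 -> P1=[2,3,5,0,1,1](3) P2=[5,6,3,6,5,5](0)
Move 4: P2 pit1 -> P1=[3,3,5,0,1,1](3) P2=[5,0,4,7,6,6](1)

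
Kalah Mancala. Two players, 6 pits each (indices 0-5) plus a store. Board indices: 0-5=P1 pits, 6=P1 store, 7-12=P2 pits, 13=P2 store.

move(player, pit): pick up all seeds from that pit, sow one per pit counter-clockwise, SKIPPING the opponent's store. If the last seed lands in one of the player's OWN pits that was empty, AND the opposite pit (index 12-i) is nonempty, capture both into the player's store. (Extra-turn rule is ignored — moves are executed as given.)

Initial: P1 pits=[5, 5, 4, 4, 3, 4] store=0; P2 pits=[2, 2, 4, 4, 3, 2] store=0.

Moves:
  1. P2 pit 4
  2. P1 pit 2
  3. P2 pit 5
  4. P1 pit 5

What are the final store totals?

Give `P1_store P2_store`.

Answer: 2 2

Derivation:
Move 1: P2 pit4 -> P1=[6,5,4,4,3,4](0) P2=[2,2,4,4,0,3](1)
Move 2: P1 pit2 -> P1=[6,5,0,5,4,5](1) P2=[2,2,4,4,0,3](1)
Move 3: P2 pit5 -> P1=[7,6,0,5,4,5](1) P2=[2,2,4,4,0,0](2)
Move 4: P1 pit5 -> P1=[7,6,0,5,4,0](2) P2=[3,3,5,5,0,0](2)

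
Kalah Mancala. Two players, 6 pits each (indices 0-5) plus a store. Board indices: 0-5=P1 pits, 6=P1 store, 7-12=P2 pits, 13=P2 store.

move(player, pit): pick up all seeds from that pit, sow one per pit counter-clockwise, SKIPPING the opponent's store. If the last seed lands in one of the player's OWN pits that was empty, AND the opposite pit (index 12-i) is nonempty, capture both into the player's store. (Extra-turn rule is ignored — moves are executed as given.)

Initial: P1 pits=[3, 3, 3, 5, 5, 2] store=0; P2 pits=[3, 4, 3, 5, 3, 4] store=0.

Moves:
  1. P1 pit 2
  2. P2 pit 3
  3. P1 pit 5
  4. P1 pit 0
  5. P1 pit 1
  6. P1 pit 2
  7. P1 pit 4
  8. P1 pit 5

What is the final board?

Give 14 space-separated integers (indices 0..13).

Answer: 0 0 0 9 0 0 11 6 6 4 1 5 0 1

Derivation:
Move 1: P1 pit2 -> P1=[3,3,0,6,6,3](0) P2=[3,4,3,5,3,4](0)
Move 2: P2 pit3 -> P1=[4,4,0,6,6,3](0) P2=[3,4,3,0,4,5](1)
Move 3: P1 pit5 -> P1=[4,4,0,6,6,0](1) P2=[4,5,3,0,4,5](1)
Move 4: P1 pit0 -> P1=[0,5,1,7,7,0](1) P2=[4,5,3,0,4,5](1)
Move 5: P1 pit1 -> P1=[0,0,2,8,8,1](2) P2=[4,5,3,0,4,5](1)
Move 6: P1 pit2 -> P1=[0,0,0,9,9,1](2) P2=[4,5,3,0,4,5](1)
Move 7: P1 pit4 -> P1=[0,0,0,9,0,2](10) P2=[5,6,4,1,5,0](1)
Move 8: P1 pit5 -> P1=[0,0,0,9,0,0](11) P2=[6,6,4,1,5,0](1)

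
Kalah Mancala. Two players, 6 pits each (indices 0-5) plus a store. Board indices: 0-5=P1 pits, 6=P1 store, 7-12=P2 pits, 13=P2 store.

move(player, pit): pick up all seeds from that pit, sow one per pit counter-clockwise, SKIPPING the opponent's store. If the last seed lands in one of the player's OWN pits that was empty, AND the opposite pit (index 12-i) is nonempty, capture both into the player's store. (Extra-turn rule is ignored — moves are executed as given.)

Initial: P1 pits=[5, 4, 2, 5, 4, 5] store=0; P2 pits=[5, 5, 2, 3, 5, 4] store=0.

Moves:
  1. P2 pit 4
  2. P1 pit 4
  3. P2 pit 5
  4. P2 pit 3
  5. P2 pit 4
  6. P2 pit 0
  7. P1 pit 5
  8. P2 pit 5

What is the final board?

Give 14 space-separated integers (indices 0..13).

Answer: 8 7 4 6 0 0 2 1 8 4 2 2 0 5

Derivation:
Move 1: P2 pit4 -> P1=[6,5,3,5,4,5](0) P2=[5,5,2,3,0,5](1)
Move 2: P1 pit4 -> P1=[6,5,3,5,0,6](1) P2=[6,6,2,3,0,5](1)
Move 3: P2 pit5 -> P1=[7,6,4,6,0,6](1) P2=[6,6,2,3,0,0](2)
Move 4: P2 pit3 -> P1=[7,6,4,6,0,6](1) P2=[6,6,2,0,1,1](3)
Move 5: P2 pit4 -> P1=[7,6,4,6,0,6](1) P2=[6,6,2,0,0,2](3)
Move 6: P2 pit0 -> P1=[7,6,4,6,0,6](1) P2=[0,7,3,1,1,3](4)
Move 7: P1 pit5 -> P1=[7,6,4,6,0,0](2) P2=[1,8,4,2,2,3](4)
Move 8: P2 pit5 -> P1=[8,7,4,6,0,0](2) P2=[1,8,4,2,2,0](5)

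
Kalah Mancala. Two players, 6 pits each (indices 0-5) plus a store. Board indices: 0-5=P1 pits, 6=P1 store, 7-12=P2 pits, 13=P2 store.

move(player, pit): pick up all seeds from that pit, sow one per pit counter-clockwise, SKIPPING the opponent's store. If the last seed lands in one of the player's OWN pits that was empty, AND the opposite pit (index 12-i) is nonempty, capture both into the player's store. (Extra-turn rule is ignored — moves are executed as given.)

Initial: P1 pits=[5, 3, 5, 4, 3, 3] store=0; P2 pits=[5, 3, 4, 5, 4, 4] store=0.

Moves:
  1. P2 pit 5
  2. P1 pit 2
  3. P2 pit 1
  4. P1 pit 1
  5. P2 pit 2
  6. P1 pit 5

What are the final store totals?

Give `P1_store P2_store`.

Answer: 2 9

Derivation:
Move 1: P2 pit5 -> P1=[6,4,6,4,3,3](0) P2=[5,3,4,5,4,0](1)
Move 2: P1 pit2 -> P1=[6,4,0,5,4,4](1) P2=[6,4,4,5,4,0](1)
Move 3: P2 pit1 -> P1=[0,4,0,5,4,4](1) P2=[6,0,5,6,5,0](8)
Move 4: P1 pit1 -> P1=[0,0,1,6,5,5](1) P2=[6,0,5,6,5,0](8)
Move 5: P2 pit2 -> P1=[1,0,1,6,5,5](1) P2=[6,0,0,7,6,1](9)
Move 6: P1 pit5 -> P1=[1,0,1,6,5,0](2) P2=[7,1,1,8,6,1](9)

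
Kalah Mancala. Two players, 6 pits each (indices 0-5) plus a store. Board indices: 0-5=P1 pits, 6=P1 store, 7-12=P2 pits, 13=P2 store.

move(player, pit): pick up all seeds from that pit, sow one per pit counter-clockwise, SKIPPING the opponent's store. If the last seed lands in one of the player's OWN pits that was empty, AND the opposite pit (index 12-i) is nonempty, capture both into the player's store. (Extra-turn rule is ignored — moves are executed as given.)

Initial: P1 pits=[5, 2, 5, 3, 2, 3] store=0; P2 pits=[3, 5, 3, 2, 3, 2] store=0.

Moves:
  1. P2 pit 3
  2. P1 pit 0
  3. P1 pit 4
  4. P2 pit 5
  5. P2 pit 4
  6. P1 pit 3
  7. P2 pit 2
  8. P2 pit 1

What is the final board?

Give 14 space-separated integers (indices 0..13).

Answer: 2 5 6 0 1 6 2 5 0 1 2 2 3 3

Derivation:
Move 1: P2 pit3 -> P1=[5,2,5,3,2,3](0) P2=[3,5,3,0,4,3](0)
Move 2: P1 pit0 -> P1=[0,3,6,4,3,4](0) P2=[3,5,3,0,4,3](0)
Move 3: P1 pit4 -> P1=[0,3,6,4,0,5](1) P2=[4,5,3,0,4,3](0)
Move 4: P2 pit5 -> P1=[1,4,6,4,0,5](1) P2=[4,5,3,0,4,0](1)
Move 5: P2 pit4 -> P1=[2,5,6,4,0,5](1) P2=[4,5,3,0,0,1](2)
Move 6: P1 pit3 -> P1=[2,5,6,0,1,6](2) P2=[5,5,3,0,0,1](2)
Move 7: P2 pit2 -> P1=[2,5,6,0,1,6](2) P2=[5,5,0,1,1,2](2)
Move 8: P2 pit1 -> P1=[2,5,6,0,1,6](2) P2=[5,0,1,2,2,3](3)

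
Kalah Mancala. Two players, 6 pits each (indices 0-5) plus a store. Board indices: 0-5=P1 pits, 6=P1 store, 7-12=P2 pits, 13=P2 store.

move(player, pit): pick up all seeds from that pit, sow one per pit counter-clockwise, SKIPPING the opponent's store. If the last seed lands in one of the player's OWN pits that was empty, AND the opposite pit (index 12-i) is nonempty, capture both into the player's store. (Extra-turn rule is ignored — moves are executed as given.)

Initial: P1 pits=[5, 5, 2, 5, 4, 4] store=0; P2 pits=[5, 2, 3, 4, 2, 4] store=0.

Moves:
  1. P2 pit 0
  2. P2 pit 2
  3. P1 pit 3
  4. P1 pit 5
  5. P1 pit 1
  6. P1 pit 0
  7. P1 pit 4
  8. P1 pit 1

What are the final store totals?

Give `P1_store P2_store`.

Answer: 4 1

Derivation:
Move 1: P2 pit0 -> P1=[5,5,2,5,4,4](0) P2=[0,3,4,5,3,5](0)
Move 2: P2 pit2 -> P1=[5,5,2,5,4,4](0) P2=[0,3,0,6,4,6](1)
Move 3: P1 pit3 -> P1=[5,5,2,0,5,5](1) P2=[1,4,0,6,4,6](1)
Move 4: P1 pit5 -> P1=[5,5,2,0,5,0](2) P2=[2,5,1,7,4,6](1)
Move 5: P1 pit1 -> P1=[5,0,3,1,6,1](3) P2=[2,5,1,7,4,6](1)
Move 6: P1 pit0 -> P1=[0,1,4,2,7,2](3) P2=[2,5,1,7,4,6](1)
Move 7: P1 pit4 -> P1=[0,1,4,2,0,3](4) P2=[3,6,2,8,5,6](1)
Move 8: P1 pit1 -> P1=[0,0,5,2,0,3](4) P2=[3,6,2,8,5,6](1)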